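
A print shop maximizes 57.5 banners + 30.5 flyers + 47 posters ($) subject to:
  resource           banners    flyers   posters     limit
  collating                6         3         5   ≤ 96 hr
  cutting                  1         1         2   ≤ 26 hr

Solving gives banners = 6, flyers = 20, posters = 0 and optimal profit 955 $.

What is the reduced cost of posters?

-5

At the optimum: collating uses 96 of 96 (binding); cutting uses 26 of 26 (binding).
Dual feasibility on the basic columns requires 6·y_collating + 1·y_cutting = 57.5, 3·y_collating + 1·y_cutting = 30.5.
This yields shadow prices y_collating = 9, y_cutting = 3.5.
Reduced cost of posters: c₃ − yᵀa₃ = 47 − (9·5 + 3.5·2) = 47 − 52 = -5.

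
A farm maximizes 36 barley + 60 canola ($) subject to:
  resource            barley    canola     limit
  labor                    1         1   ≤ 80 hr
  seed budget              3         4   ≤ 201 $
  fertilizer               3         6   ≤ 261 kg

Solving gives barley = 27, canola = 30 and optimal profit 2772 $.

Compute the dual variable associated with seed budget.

Check each constraint at x*: labor 57/80 (slack 23); seed budget 201/201 (tight); fertilizer 261/261 (tight).
Slack constraints have shadow price 0 (complementary slackness).
Dual feasibility on the basic columns requires 3·y_seed budget + 3·y_fertilizer = 36, 4·y_seed budget + 6·y_fertilizer = 60.
Solving: y_seed budget = 6, y_fertilizer = 6.
Shadow price of seed budget = 6.

6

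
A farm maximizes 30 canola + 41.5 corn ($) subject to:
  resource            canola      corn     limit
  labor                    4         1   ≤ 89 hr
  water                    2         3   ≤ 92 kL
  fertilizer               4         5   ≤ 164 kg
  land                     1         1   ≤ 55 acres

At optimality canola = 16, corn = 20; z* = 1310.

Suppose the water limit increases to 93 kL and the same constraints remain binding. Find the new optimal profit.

1318

Check each constraint at x*: labor 84/89 (slack 5); water 92/92 (tight); fertilizer 164/164 (tight); land 36/55 (slack 19).
Slack constraints have shadow price 0 (complementary slackness).
Dual feasibility on the basic columns requires 2·y_water + 4·y_fertilizer = 30, 3·y_water + 5·y_fertilizer = 41.5.
This yields shadow prices y_water = 8, y_fertilizer = 3.5.
Δz = y_water·Δb = 8 × (1) = 8, so new z* = 1310 + 8 = 1318.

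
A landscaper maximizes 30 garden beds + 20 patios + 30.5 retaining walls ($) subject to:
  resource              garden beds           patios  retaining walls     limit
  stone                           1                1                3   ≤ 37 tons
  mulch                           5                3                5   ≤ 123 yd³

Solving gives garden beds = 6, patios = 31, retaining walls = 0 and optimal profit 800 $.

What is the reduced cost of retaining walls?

-9.5

Check each constraint at x*: stone 37/37 (tight); mulch 123/123 (tight).
From A_Bᵀ y = c: 1·y_stone + 5·y_mulch = 30; 1·y_stone + 3·y_mulch = 20.
Solving: y_stone = 5, y_mulch = 5.
Reduced cost of retaining walls: c₃ − yᵀa₃ = 30.5 − (5·3 + 5·5) = 30.5 − 40 = -9.5.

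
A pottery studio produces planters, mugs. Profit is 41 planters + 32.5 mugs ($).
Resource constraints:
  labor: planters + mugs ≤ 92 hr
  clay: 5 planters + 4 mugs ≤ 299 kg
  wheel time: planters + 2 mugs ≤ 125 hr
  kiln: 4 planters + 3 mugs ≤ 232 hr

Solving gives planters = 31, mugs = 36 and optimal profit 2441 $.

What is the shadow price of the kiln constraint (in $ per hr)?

1.5

Binding: clay and kiln. Non-binding: labor (25 unused), wheel time (22 unused).
By complementary slackness, y = 0 for the non-binding constraints.
The binding rows give the dual system: 5·y_clay + 4·y_kiln = 41 and 4·y_clay + 3·y_kiln = 32.5.
Solving: y_clay = 7, y_kiln = 1.5.
Shadow price of kiln = 1.5.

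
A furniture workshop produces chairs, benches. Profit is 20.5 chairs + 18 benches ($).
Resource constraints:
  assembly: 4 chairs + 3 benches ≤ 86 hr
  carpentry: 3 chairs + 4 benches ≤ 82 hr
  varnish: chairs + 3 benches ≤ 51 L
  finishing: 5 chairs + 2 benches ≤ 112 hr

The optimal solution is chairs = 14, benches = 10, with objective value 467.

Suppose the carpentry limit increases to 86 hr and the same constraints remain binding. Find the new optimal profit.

Check each constraint at x*: assembly 86/86 (tight); carpentry 82/82 (tight); varnish 44/51 (slack 7); finishing 90/112 (slack 22).
Since varnish, finishing are not tight, their duals are 0.
From A_Bᵀ y = c: 4·y_assembly + 3·y_carpentry = 20.5; 3·y_assembly + 4·y_carpentry = 18.
→ y_assembly = 4 and y_carpentry = 1.5.
Δz = y_carpentry·Δb = 1.5 × (4) = 6, so new z* = 467 + 6 = 473.

473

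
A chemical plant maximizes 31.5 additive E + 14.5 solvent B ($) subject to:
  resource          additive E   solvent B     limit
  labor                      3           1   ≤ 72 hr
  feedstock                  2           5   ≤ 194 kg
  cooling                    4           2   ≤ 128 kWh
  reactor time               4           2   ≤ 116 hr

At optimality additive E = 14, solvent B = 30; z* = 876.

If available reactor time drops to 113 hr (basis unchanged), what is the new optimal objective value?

858

Binding: labor and reactor time. Non-binding: feedstock (16 unused), cooling (12 unused).
Slack constraints have shadow price 0 (complementary slackness).
From A_Bᵀ y = c: 3·y_labor + 4·y_reactor time = 31.5; 1·y_labor + 2·y_reactor time = 14.5.
This yields shadow prices y_labor = 2.5, y_reactor time = 6.
Δz = y_reactor time·Δb = 6 × (-3) = -18, so new z* = 876 − 18 = 858.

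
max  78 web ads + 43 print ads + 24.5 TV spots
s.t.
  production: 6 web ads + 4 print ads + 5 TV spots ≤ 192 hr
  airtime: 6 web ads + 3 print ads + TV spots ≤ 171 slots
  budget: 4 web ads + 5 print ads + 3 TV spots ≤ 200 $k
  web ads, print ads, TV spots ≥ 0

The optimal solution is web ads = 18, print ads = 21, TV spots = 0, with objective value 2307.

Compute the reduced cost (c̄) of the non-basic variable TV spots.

-4.5

At the optimum: production uses 192 of 192 (binding); airtime uses 171 of 171 (binding); budget uses 177 of 200 (slack = 23).
Slack constraints have shadow price 0 (complementary slackness).
Dual feasibility on the basic columns requires 6·y_production + 6·y_airtime = 78, 4·y_production + 3·y_airtime = 43.
Solving: y_production = 4, y_airtime = 9.
Reduced cost of TV spots: c₃ − yᵀa₃ = 24.5 − (4·5 + 9·1) = 24.5 − 29 = -4.5.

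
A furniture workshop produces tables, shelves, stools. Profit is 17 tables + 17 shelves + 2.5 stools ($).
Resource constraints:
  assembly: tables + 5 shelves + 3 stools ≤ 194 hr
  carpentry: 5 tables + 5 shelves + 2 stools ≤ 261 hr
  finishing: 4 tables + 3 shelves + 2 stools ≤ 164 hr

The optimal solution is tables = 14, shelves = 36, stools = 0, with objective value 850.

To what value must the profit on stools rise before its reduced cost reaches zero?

Binding: assembly and finishing. Non-binding: carpentry (11 unused).
By complementary slackness, y = 0 for the non-binding constraint.
From A_Bᵀ y = c: 1·y_assembly + 4·y_finishing = 17; 5·y_assembly + 3·y_finishing = 17.
This yields shadow prices y_assembly = 1, y_finishing = 4.
stools enters the basis when its profit ≥ yᵀa₃ = 1·3 + 4·2 = 11.

11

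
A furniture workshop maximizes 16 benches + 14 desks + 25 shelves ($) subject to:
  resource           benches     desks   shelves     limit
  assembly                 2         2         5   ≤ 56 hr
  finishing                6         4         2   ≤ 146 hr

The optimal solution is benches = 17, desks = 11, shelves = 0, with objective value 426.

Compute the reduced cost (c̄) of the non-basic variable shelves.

-2

Both assembly and finishing are binding at x*.
Dual feasibility on the basic columns requires 2·y_assembly + 6·y_finishing = 16, 2·y_assembly + 4·y_finishing = 14.
→ y_assembly = 5 and y_finishing = 1.
Reduced cost of shelves: c₃ − yᵀa₃ = 25 − (5·5 + 1·2) = 25 − 27 = -2.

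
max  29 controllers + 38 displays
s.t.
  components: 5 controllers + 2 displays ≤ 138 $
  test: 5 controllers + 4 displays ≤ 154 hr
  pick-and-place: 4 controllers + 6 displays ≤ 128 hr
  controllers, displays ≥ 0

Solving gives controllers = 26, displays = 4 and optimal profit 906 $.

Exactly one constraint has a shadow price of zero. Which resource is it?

components: 138/138 (binding)
test: 146/154 (slack 8)
pick-and-place: 128/128 (binding)
By complementary slackness, a constraint with positive slack has shadow price 0 → test.

test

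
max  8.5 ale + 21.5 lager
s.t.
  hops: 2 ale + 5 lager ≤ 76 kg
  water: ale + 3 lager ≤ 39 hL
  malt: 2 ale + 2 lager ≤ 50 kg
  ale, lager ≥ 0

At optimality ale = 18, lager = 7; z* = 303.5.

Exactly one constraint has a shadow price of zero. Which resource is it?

hops: 71/76 (slack 5)
water: 39/39 (binding)
malt: 50/50 (binding)
By complementary slackness, a constraint with positive slack has shadow price 0 → hops.

hops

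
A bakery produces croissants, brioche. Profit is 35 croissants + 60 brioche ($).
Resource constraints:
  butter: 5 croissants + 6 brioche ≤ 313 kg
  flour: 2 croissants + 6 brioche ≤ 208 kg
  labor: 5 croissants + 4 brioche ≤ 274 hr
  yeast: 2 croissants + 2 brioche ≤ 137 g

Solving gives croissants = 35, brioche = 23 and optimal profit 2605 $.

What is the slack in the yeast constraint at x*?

yeast used = 2·35 + 2·23 = 116; slack = 137 − 116 = 21.

21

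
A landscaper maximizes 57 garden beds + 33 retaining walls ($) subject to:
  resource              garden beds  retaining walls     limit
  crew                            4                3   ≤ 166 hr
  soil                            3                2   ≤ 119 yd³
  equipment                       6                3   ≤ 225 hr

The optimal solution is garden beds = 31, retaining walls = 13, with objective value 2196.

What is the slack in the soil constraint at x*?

0

soil used = 3·31 + 2·13 = 119; slack = 119 − 119 = 0.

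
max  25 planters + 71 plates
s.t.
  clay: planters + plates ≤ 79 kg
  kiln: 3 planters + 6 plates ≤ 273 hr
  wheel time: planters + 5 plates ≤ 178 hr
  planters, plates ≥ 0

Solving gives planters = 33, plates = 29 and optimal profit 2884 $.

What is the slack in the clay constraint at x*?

17

clay used = 1·33 + 1·29 = 62; slack = 79 − 62 = 17.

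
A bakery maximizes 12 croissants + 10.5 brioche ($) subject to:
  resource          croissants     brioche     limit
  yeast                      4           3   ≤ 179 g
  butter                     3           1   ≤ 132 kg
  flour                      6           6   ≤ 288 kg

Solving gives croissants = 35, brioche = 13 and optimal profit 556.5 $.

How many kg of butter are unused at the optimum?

butter used = 3·35 + 1·13 = 118; slack = 132 − 118 = 14.

14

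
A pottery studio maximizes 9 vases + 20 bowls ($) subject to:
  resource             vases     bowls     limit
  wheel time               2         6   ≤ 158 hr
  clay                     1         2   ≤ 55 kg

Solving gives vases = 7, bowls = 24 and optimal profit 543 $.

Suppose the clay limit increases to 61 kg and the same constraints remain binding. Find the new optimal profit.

Check each constraint at x*: wheel time 158/158 (tight); clay 55/55 (tight).
From A_Bᵀ y = c: 2·y_wheel time + 1·y_clay = 9; 6·y_wheel time + 2·y_clay = 20.
→ y_wheel time = 1 and y_clay = 7.
Δz = y_clay·Δb = 7 × (6) = 42, so new z* = 543 + 42 = 585.

585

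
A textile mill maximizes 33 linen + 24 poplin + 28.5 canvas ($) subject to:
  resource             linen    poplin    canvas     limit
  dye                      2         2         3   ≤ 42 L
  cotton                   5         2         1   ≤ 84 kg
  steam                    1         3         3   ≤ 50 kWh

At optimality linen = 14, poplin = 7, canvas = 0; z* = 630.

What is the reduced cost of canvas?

At the optimum: dye uses 42 of 42 (binding); cotton uses 84 of 84 (binding); steam uses 35 of 50 (slack = 15).
Since steam is not tight, its dual is 0.
Dual feasibility on the basic columns requires 2·y_dye + 5·y_cotton = 33, 2·y_dye + 2·y_cotton = 24.
→ y_dye = 9 and y_cotton = 3.
Reduced cost of canvas: c₃ − yᵀa₃ = 28.5 − (9·3 + 3·1) = 28.5 − 30 = -1.5.

-1.5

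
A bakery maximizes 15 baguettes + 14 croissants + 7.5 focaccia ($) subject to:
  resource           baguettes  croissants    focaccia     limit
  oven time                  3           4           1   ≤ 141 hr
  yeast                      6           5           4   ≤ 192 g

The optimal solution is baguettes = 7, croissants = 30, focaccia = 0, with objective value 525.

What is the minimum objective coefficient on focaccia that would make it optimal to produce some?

Both oven time and yeast are binding at x*.
From A_Bᵀ y = c: 3·y_oven time + 6·y_yeast = 15; 4·y_oven time + 5·y_yeast = 14.
Solving: y_oven time = 1, y_yeast = 2.
focaccia enters the basis when its profit ≥ yᵀa₃ = 1·1 + 2·4 = 9.

9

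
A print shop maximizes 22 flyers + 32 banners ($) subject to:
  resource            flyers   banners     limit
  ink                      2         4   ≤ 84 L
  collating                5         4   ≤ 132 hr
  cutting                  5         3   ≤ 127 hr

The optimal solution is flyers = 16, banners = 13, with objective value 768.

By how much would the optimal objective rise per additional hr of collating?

At the optimum: ink uses 84 of 84 (binding); collating uses 132 of 132 (binding); cutting uses 119 of 127 (slack = 8).
Slack constraints have shadow price 0 (complementary slackness).
From A_Bᵀ y = c: 2·y_ink + 5·y_collating = 22; 4·y_ink + 4·y_collating = 32.
Solving: y_ink = 6, y_collating = 2.
Shadow price of collating = 2.

2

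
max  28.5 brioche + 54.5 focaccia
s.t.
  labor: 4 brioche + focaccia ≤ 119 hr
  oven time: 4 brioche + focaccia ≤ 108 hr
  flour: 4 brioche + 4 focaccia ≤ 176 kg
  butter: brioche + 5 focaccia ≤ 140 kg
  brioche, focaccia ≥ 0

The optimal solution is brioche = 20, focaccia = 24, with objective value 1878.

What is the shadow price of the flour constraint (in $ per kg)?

5.5

Binding: flour and butter. Non-binding: labor (15 unused), oven time (4 unused).
By complementary slackness, y = 0 for the non-binding constraints.
The binding rows give the dual system: 4·y_flour + 1·y_butter = 28.5 and 4·y_flour + 5·y_butter = 54.5.
This yields shadow prices y_flour = 5.5, y_butter = 6.5.
Shadow price of flour = 5.5.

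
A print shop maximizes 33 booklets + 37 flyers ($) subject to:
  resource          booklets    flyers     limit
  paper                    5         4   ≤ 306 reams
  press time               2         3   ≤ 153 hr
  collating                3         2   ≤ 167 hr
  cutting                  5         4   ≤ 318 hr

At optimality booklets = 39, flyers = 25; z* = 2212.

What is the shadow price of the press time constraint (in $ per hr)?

At the optimum: paper uses 295 of 306 (slack = 11); press time uses 153 of 153 (binding); collating uses 167 of 167 (binding); cutting uses 295 of 318 (slack = 23).
Since paper, cutting are not tight, their duals are 0.
Dual feasibility on the basic columns requires 2·y_press time + 3·y_collating = 33, 3·y_press time + 2·y_collating = 37.
Solving: y_press time = 9, y_collating = 5.
Shadow price of press time = 9.

9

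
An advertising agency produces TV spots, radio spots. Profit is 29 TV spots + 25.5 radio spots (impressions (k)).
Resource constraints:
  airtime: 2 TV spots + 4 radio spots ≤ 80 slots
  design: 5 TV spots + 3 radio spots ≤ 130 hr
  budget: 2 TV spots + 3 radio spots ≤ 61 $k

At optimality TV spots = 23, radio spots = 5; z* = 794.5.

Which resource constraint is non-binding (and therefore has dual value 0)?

airtime: 66/80 (slack 14)
design: 130/130 (binding)
budget: 61/61 (binding)
By complementary slackness, a constraint with positive slack has shadow price 0 → airtime.

airtime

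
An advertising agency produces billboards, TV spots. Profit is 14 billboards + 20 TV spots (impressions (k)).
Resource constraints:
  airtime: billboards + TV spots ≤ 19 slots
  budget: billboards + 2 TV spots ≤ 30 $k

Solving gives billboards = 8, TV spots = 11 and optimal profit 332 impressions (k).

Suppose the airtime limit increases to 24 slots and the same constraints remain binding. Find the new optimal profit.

Both airtime and budget are binding at x*.
Dual feasibility on the basic columns requires 1·y_airtime + 1·y_budget = 14, 1·y_airtime + 2·y_budget = 20.
Solving: y_airtime = 8, y_budget = 6.
Δz = y_airtime·Δb = 8 × (5) = 40, so new z* = 332 + 40 = 372.

372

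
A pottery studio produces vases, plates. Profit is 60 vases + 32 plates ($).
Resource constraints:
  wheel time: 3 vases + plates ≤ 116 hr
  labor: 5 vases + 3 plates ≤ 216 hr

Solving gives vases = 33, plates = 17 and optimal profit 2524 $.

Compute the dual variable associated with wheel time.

5

At the optimum: wheel time uses 116 of 116 (binding); labor uses 216 of 216 (binding).
Dual feasibility on the basic columns requires 3·y_wheel time + 5·y_labor = 60, 1·y_wheel time + 3·y_labor = 32.
This yields shadow prices y_wheel time = 5, y_labor = 9.
Shadow price of wheel time = 5.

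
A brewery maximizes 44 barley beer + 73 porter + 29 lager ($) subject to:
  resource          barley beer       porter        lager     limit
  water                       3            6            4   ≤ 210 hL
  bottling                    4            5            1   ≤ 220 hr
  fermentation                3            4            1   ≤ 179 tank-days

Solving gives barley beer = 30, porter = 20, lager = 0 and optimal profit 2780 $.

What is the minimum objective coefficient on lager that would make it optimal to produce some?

Check each constraint at x*: water 210/210 (tight); bottling 220/220 (tight); fermentation 170/179 (slack 9).
By complementary slackness, y = 0 for the non-binding constraint.
Dual feasibility on the basic columns requires 3·y_water + 4·y_bottling = 44, 6·y_water + 5·y_bottling = 73.
Solving: y_water = 8, y_bottling = 5.
lager enters the basis when its profit ≥ yᵀa₃ = 8·4 + 5·1 = 37.

37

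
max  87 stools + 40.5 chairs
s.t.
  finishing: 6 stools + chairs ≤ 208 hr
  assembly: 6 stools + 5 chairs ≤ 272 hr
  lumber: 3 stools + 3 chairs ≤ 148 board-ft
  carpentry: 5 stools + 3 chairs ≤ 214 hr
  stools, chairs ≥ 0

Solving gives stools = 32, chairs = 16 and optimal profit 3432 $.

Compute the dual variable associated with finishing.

At the optimum: finishing uses 208 of 208 (binding); assembly uses 272 of 272 (binding); lumber uses 144 of 148 (slack = 4); carpentry uses 208 of 214 (slack = 6).
Since lumber, carpentry are not tight, their duals are 0.
Dual feasibility on the basic columns requires 6·y_finishing + 6·y_assembly = 87, 1·y_finishing + 5·y_assembly = 40.5.
→ y_finishing = 8 and y_assembly = 6.5.
Shadow price of finishing = 8.

8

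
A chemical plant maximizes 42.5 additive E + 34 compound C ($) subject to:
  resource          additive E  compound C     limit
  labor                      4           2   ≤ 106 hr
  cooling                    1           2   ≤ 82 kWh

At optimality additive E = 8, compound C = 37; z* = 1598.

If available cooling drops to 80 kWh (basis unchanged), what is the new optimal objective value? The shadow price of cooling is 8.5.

Δb = -2, so new z* = 1598 + (8.5)·(-2) = 1598 − 17 = 1581.

1581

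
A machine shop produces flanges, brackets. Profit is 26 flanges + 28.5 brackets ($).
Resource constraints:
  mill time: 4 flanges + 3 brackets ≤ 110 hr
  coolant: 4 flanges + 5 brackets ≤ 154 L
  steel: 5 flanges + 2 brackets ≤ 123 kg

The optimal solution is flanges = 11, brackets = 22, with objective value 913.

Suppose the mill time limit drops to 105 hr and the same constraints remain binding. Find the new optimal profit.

903

Check each constraint at x*: mill time 110/110 (tight); coolant 154/154 (tight); steel 99/123 (slack 24).
Slack constraints have shadow price 0 (complementary slackness).
From A_Bᵀ y = c: 4·y_mill time + 4·y_coolant = 26; 3·y_mill time + 5·y_coolant = 28.5.
This yields shadow prices y_mill time = 2, y_coolant = 4.5.
Δz = y_mill time·Δb = 2 × (-5) = -10, so new z* = 913 − 10 = 903.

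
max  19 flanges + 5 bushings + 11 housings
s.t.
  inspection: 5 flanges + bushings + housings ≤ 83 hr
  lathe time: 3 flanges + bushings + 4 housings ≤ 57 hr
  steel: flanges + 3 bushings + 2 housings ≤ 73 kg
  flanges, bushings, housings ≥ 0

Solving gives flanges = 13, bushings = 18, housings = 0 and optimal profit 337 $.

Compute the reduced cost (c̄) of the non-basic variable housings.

Binding: inspection and lathe time. Non-binding: steel (6 unused).
Slack constraints have shadow price 0 (complementary slackness).
From A_Bᵀ y = c: 5·y_inspection + 3·y_lathe time = 19; 1·y_inspection + 1·y_lathe time = 5.
→ y_inspection = 2 and y_lathe time = 3.
Reduced cost of housings: c₃ − yᵀa₃ = 11 − (2·1 + 3·4) = 11 − 14 = -3.

-3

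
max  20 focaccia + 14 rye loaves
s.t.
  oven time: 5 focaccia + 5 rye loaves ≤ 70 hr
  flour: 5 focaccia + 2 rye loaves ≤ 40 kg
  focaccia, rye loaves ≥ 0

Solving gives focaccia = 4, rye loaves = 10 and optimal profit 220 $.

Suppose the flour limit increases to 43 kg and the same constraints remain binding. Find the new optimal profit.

226

Both oven time and flour are binding at x*.
Dual feasibility on the basic columns requires 5·y_oven time + 5·y_flour = 20, 5·y_oven time + 2·y_flour = 14.
Solving: y_oven time = 2, y_flour = 2.
Δz = y_flour·Δb = 2 × (3) = 6, so new z* = 220 + 6 = 226.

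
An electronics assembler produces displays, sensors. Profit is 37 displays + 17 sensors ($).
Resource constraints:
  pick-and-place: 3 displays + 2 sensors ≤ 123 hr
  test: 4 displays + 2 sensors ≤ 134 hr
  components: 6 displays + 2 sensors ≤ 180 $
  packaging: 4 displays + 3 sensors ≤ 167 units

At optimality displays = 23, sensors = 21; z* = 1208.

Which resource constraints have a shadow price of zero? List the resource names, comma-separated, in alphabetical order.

packaging, pick-and-place

pick-and-place: 111/123 (slack 12)
test: 134/134 (binding)
components: 180/180 (binding)
packaging: 155/167 (slack 12)
By complementary slackness, a constraint with positive slack has shadow price 0 → packaging, pick-and-place.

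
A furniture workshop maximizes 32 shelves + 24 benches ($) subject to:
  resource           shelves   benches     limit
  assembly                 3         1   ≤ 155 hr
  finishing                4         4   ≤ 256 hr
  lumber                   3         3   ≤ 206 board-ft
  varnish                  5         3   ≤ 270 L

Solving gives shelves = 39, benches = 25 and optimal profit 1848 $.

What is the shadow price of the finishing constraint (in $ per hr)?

3

At the optimum: assembly uses 142 of 155 (slack = 13); finishing uses 256 of 256 (binding); lumber uses 192 of 206 (slack = 14); varnish uses 270 of 270 (binding).
By complementary slackness, y = 0 for the non-binding constraints.
From A_Bᵀ y = c: 4·y_finishing + 5·y_varnish = 32; 4·y_finishing + 3·y_varnish = 24.
This yields shadow prices y_finishing = 3, y_varnish = 4.
Shadow price of finishing = 3.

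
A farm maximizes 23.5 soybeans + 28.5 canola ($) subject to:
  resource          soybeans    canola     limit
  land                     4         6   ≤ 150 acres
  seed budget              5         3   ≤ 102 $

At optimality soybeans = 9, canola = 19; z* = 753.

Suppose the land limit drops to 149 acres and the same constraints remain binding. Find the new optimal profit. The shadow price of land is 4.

749

Δb = -1, so new z* = 753 + (4)·(-1) = 753 − 4 = 749.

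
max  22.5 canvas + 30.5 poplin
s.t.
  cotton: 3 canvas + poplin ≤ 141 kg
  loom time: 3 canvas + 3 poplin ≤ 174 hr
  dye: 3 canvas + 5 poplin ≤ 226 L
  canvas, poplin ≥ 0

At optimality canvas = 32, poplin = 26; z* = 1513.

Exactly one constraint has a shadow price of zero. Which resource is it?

cotton: 122/141 (slack 19)
loom time: 174/174 (binding)
dye: 226/226 (binding)
By complementary slackness, a constraint with positive slack has shadow price 0 → cotton.

cotton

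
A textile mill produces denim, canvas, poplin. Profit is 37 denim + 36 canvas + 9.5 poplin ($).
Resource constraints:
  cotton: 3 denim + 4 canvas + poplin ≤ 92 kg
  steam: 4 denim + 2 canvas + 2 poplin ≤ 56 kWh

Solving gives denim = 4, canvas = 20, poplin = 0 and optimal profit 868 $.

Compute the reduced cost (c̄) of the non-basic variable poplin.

-5.5

Check each constraint at x*: cotton 92/92 (tight); steam 56/56 (tight).
The binding rows give the dual system: 3·y_cotton + 4·y_steam = 37 and 4·y_cotton + 2·y_steam = 36.
This yields shadow prices y_cotton = 7, y_steam = 4.
Reduced cost of poplin: c₃ − yᵀa₃ = 9.5 − (7·1 + 4·2) = 9.5 − 15 = -5.5.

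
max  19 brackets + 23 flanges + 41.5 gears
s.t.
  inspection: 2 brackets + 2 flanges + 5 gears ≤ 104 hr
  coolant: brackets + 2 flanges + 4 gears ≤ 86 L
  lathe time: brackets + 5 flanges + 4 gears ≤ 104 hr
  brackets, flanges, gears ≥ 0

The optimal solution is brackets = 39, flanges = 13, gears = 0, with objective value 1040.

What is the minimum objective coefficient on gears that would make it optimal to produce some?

49

At the optimum: inspection uses 104 of 104 (binding); coolant uses 65 of 86 (slack = 21); lathe time uses 104 of 104 (binding).
Since coolant is not tight, its dual is 0.
From A_Bᵀ y = c: 2·y_inspection + 1·y_lathe time = 19; 2·y_inspection + 5·y_lathe time = 23.
→ y_inspection = 9 and y_lathe time = 1.
gears enters the basis when its profit ≥ yᵀa₃ = 9·5 + 1·4 = 49.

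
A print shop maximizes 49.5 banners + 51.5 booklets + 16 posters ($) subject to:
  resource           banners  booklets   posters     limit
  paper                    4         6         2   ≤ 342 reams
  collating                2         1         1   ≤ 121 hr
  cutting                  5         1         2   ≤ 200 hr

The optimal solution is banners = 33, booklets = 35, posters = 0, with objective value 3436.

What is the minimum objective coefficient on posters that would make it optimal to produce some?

Check each constraint at x*: paper 342/342 (tight); collating 101/121 (slack 20); cutting 200/200 (tight).
Slack constraints have shadow price 0 (complementary slackness).
Dual feasibility on the basic columns requires 4·y_paper + 5·y_cutting = 49.5, 6·y_paper + 1·y_cutting = 51.5.
This yields shadow prices y_paper = 8, y_cutting = 3.5.
posters enters the basis when its profit ≥ yᵀa₃ = 8·2 + 3.5·2 = 23.

23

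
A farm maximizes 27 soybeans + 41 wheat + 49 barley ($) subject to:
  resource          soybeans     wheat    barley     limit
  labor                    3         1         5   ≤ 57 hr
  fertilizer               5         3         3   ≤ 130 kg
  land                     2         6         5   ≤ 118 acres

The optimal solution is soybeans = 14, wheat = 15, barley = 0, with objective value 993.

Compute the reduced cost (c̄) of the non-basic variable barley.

Check each constraint at x*: labor 57/57 (tight); fertilizer 115/130 (slack 15); land 118/118 (tight).
By complementary slackness, y = 0 for the non-binding constraint.
The binding rows give the dual system: 3·y_labor + 2·y_land = 27 and 1·y_labor + 6·y_land = 41.
This yields shadow prices y_labor = 5, y_land = 6.
Reduced cost of barley: c₃ − yᵀa₃ = 49 − (5·5 + 6·5) = 49 − 55 = -6.

-6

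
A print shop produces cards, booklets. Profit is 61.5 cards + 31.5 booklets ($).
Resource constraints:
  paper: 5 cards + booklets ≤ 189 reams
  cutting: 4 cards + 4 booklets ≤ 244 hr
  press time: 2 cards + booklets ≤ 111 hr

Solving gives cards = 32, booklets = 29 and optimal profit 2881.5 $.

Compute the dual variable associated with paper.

Check each constraint at x*: paper 189/189 (tight); cutting 244/244 (tight); press time 93/111 (slack 18).
Slack constraints have shadow price 0 (complementary slackness).
The binding rows give the dual system: 5·y_paper + 4·y_cutting = 61.5 and 1·y_paper + 4·y_cutting = 31.5.
→ y_paper = 7.5 and y_cutting = 6.
Shadow price of paper = 7.5.

7.5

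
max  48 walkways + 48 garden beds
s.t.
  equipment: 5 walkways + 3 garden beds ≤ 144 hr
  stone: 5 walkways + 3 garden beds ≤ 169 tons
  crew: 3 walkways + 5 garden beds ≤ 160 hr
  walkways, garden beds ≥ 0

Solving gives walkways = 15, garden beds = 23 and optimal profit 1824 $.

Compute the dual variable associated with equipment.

At the optimum: equipment uses 144 of 144 (binding); stone uses 144 of 169 (slack = 25); crew uses 160 of 160 (binding).
Since stone is not tight, its dual is 0.
Dual feasibility on the basic columns requires 5·y_equipment + 3·y_crew = 48, 3·y_equipment + 5·y_crew = 48.
→ y_equipment = 6 and y_crew = 6.
Shadow price of equipment = 6.

6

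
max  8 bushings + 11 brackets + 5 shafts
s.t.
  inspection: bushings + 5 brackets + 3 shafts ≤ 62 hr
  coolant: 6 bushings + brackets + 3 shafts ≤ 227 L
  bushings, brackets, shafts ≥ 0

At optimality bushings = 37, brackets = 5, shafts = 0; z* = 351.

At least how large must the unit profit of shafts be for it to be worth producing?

Both inspection and coolant are binding at x*.
From A_Bᵀ y = c: 1·y_inspection + 6·y_coolant = 8; 5·y_inspection + 1·y_coolant = 11.
→ y_inspection = 2 and y_coolant = 1.
shafts enters the basis when its profit ≥ yᵀa₃ = 2·3 + 1·3 = 9.

9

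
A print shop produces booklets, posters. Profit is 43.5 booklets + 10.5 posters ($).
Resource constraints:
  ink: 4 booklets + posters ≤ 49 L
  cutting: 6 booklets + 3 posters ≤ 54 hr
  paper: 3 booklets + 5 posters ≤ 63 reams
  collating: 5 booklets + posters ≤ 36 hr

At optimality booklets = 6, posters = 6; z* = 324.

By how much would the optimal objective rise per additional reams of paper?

0

At the optimum: ink uses 30 of 49 (slack = 19); cutting uses 54 of 54 (binding); paper uses 48 of 63 (slack = 15); collating uses 36 of 36 (binding).
By complementary slackness, y = 0 for the non-binding constraints.
The binding rows give the dual system: 6·y_cutting + 5·y_collating = 43.5 and 3·y_cutting + 1·y_collating = 10.5.
→ y_cutting = 1 and y_collating = 7.5.
Shadow price of paper = 0.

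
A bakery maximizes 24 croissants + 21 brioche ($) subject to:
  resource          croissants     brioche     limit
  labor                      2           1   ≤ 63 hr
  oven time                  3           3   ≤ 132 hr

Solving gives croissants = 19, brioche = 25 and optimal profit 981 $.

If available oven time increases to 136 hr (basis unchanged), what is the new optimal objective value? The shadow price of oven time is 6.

1005

Δb = 4, so new z* = 981 + (6)·(4) = 981 + 24 = 1005.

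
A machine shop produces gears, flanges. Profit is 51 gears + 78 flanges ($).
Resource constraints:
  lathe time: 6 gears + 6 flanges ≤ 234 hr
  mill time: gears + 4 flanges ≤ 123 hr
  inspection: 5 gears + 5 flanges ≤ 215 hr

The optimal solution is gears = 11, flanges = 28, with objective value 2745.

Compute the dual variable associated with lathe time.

Check each constraint at x*: lathe time 234/234 (tight); mill time 123/123 (tight); inspection 195/215 (slack 20).
Slack constraints have shadow price 0 (complementary slackness).
Dual feasibility on the basic columns requires 6·y_lathe time + 1·y_mill time = 51, 6·y_lathe time + 4·y_mill time = 78.
Solving: y_lathe time = 7, y_mill time = 9.
Shadow price of lathe time = 7.

7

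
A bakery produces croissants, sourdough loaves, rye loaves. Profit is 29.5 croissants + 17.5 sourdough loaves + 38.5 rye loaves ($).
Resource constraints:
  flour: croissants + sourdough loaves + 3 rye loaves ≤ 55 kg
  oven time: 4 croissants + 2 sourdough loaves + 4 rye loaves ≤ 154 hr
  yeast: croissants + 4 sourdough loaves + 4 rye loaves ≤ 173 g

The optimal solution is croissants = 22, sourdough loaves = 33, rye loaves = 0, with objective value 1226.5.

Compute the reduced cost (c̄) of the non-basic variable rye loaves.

Check each constraint at x*: flour 55/55 (tight); oven time 154/154 (tight); yeast 154/173 (slack 19).
Since yeast is not tight, its dual is 0.
Dual feasibility on the basic columns requires 1·y_flour + 4·y_oven time = 29.5, 1·y_flour + 2·y_oven time = 17.5.
→ y_flour = 5.5 and y_oven time = 6.
Reduced cost of rye loaves: c₃ − yᵀa₃ = 38.5 − (5.5·3 + 6·4) = 38.5 − 40.5 = -2.

-2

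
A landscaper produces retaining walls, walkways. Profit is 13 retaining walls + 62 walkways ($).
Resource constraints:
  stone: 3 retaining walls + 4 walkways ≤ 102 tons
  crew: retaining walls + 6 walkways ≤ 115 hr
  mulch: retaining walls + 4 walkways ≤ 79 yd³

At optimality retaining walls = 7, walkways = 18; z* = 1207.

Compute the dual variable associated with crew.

5

Check each constraint at x*: stone 93/102 (slack 9); crew 115/115 (tight); mulch 79/79 (tight).
Since stone is not tight, its dual is 0.
The binding rows give the dual system: 1·y_crew + 1·y_mulch = 13 and 6·y_crew + 4·y_mulch = 62.
→ y_crew = 5 and y_mulch = 8.
Shadow price of crew = 5.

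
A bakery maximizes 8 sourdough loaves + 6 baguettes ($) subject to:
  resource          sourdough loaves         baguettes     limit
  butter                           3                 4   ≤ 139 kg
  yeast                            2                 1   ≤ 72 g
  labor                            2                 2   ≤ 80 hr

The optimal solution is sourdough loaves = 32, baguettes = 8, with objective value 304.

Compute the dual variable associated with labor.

At the optimum: butter uses 128 of 139 (slack = 11); yeast uses 72 of 72 (binding); labor uses 80 of 80 (binding).
By complementary slackness, y = 0 for the non-binding constraint.
Dual feasibility on the basic columns requires 2·y_yeast + 2·y_labor = 8, 1·y_yeast + 2·y_labor = 6.
This yields shadow prices y_yeast = 2, y_labor = 2.
Shadow price of labor = 2.

2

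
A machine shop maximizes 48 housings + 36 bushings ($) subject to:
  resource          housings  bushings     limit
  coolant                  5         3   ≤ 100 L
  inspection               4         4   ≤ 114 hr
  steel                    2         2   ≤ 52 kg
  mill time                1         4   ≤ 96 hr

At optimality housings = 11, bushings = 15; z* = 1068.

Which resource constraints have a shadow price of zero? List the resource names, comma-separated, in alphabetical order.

coolant: 100/100 (binding)
inspection: 104/114 (slack 10)
steel: 52/52 (binding)
mill time: 71/96 (slack 25)
By complementary slackness, a constraint with positive slack has shadow price 0 → inspection, mill time.

inspection, mill time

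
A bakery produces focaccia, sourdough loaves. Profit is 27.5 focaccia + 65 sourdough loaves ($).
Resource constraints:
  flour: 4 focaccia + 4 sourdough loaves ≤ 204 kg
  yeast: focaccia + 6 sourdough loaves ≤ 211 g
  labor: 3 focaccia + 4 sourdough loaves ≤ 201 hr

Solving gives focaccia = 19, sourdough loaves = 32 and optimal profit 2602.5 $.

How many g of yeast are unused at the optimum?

0

yeast used = 1·19 + 6·32 = 211; slack = 211 − 211 = 0.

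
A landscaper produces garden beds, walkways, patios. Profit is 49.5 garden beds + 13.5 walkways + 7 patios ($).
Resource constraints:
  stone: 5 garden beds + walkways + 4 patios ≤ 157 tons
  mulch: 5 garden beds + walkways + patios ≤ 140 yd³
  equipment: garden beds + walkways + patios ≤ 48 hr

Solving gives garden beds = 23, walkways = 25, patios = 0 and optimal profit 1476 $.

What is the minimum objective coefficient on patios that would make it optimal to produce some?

13.5

Binding: mulch and equipment. Non-binding: stone (17 unused).
By complementary slackness, y = 0 for the non-binding constraint.
From A_Bᵀ y = c: 5·y_mulch + 1·y_equipment = 49.5; 1·y_mulch + 1·y_equipment = 13.5.
Solving: y_mulch = 9, y_equipment = 4.5.
patios enters the basis when its profit ≥ yᵀa₃ = 9·1 + 4.5·1 = 13.5.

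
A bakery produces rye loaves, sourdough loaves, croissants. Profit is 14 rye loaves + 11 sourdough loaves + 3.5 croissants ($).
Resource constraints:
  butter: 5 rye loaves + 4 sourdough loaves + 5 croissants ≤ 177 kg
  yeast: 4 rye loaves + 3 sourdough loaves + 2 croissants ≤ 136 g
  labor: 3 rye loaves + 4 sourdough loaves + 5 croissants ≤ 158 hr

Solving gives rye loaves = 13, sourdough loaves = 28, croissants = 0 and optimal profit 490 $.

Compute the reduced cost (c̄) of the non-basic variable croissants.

-8.5

Check each constraint at x*: butter 177/177 (tight); yeast 136/136 (tight); labor 151/158 (slack 7).
By complementary slackness, y = 0 for the non-binding constraint.
The binding rows give the dual system: 5·y_butter + 4·y_yeast = 14 and 4·y_butter + 3·y_yeast = 11.
Solving: y_butter = 2, y_yeast = 1.
Reduced cost of croissants: c₃ − yᵀa₃ = 3.5 − (2·5 + 1·2) = 3.5 − 12 = -8.5.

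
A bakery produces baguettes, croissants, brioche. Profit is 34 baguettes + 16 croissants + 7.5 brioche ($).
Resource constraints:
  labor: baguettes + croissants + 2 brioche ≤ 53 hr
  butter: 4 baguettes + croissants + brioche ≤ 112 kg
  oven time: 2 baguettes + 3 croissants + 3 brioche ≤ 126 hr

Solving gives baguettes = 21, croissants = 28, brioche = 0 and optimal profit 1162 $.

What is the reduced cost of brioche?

Binding: butter and oven time. Non-binding: labor (4 unused).
By complementary slackness, y = 0 for the non-binding constraint.
The binding rows give the dual system: 4·y_butter + 2·y_oven time = 34 and 1·y_butter + 3·y_oven time = 16.
This yields shadow prices y_butter = 7, y_oven time = 3.
Reduced cost of brioche: c₃ − yᵀa₃ = 7.5 − (7·1 + 3·3) = 7.5 − 16 = -8.5.

-8.5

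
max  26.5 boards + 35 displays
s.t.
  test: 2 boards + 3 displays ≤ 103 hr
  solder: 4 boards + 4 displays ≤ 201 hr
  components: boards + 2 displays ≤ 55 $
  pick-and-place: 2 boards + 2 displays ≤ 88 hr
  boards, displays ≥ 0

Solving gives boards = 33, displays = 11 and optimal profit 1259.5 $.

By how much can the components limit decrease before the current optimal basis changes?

Binding constraints: components, pick-and-place. The basis is B = [[1,2],[2,2]] with det -2.
Per unit decrease in components, x* moves by d = (1, -1).
The basis stays optimal until displays reaches 0; allowable decrease = 11 $.

11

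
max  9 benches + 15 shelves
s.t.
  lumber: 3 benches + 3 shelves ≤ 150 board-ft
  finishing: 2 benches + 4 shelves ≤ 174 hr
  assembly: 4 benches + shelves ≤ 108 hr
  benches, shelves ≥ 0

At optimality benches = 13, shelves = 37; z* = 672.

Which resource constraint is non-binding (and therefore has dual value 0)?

assembly

lumber: 150/150 (binding)
finishing: 174/174 (binding)
assembly: 89/108 (slack 19)
By complementary slackness, a constraint with positive slack has shadow price 0 → assembly.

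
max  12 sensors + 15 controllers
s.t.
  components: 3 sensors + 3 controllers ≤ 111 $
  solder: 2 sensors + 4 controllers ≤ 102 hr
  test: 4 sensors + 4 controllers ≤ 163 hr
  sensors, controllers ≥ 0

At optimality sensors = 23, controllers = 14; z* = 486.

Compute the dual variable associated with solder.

1.5

Check each constraint at x*: components 111/111 (tight); solder 102/102 (tight); test 148/163 (slack 15).
Since test is not tight, its dual is 0.
The binding rows give the dual system: 3·y_components + 2·y_solder = 12 and 3·y_components + 4·y_solder = 15.
→ y_components = 3 and y_solder = 1.5.
Shadow price of solder = 1.5.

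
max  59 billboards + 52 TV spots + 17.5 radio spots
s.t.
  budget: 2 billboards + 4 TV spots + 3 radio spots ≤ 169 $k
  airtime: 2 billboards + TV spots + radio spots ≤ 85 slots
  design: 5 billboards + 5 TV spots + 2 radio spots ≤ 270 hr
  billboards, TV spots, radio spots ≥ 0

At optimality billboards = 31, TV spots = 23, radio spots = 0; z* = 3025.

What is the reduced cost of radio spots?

-7.5

Check each constraint at x*: budget 154/169 (slack 15); airtime 85/85 (tight); design 270/270 (tight).
Since budget is not tight, its dual is 0.
The binding rows give the dual system: 2·y_airtime + 5·y_design = 59 and 1·y_airtime + 5·y_design = 52.
Solving: y_airtime = 7, y_design = 9.
Reduced cost of radio spots: c₃ − yᵀa₃ = 17.5 − (7·1 + 9·2) = 17.5 − 25 = -7.5.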